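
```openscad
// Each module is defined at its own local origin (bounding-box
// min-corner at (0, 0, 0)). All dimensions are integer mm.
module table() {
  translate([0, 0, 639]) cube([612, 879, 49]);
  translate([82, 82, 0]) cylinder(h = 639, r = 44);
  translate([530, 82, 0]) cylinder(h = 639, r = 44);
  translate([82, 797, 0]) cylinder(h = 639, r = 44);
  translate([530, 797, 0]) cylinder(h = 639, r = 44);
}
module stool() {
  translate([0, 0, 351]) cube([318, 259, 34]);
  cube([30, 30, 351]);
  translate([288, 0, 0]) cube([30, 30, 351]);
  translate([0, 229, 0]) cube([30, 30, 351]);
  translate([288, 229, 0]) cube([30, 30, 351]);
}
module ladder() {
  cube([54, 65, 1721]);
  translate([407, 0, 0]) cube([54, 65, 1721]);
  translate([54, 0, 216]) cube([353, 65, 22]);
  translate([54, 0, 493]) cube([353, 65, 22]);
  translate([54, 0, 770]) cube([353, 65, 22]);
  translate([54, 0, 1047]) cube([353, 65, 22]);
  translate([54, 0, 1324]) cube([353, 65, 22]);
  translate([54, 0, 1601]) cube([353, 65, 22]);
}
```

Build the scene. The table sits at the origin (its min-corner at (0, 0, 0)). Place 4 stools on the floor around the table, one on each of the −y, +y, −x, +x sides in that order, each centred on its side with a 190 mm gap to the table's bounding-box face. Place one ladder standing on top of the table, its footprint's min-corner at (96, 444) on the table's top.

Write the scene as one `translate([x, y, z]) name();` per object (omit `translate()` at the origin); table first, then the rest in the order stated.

table();
translate([147, -449, 0]) stool();
translate([147, 1069, 0]) stool();
translate([-508, 310, 0]) stool();
translate([802, 310, 0]) stool();
translate([96, 444, 688]) ladder();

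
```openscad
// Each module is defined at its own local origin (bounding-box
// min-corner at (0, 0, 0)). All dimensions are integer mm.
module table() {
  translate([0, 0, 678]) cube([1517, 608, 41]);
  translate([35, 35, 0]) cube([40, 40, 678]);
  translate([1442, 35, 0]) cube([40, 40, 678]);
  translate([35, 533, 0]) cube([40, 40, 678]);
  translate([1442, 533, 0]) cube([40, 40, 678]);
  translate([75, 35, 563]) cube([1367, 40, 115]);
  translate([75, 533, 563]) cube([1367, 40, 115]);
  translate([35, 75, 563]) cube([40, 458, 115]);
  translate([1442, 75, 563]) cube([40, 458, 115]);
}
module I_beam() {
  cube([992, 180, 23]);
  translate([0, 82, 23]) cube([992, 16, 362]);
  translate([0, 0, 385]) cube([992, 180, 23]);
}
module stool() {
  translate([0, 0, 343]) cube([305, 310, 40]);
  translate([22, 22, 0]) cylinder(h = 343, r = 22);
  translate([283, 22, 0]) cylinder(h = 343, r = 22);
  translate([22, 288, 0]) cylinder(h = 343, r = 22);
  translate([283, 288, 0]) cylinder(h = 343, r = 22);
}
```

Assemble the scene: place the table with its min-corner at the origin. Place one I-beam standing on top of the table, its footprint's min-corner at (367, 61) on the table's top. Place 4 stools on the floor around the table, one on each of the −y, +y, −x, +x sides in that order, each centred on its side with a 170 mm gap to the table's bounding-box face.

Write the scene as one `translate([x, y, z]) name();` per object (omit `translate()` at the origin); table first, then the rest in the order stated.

table();
translate([367, 61, 719]) I_beam();
translate([606, -480, 0]) stool();
translate([606, 778, 0]) stool();
translate([-475, 149, 0]) stool();
translate([1687, 149, 0]) stool();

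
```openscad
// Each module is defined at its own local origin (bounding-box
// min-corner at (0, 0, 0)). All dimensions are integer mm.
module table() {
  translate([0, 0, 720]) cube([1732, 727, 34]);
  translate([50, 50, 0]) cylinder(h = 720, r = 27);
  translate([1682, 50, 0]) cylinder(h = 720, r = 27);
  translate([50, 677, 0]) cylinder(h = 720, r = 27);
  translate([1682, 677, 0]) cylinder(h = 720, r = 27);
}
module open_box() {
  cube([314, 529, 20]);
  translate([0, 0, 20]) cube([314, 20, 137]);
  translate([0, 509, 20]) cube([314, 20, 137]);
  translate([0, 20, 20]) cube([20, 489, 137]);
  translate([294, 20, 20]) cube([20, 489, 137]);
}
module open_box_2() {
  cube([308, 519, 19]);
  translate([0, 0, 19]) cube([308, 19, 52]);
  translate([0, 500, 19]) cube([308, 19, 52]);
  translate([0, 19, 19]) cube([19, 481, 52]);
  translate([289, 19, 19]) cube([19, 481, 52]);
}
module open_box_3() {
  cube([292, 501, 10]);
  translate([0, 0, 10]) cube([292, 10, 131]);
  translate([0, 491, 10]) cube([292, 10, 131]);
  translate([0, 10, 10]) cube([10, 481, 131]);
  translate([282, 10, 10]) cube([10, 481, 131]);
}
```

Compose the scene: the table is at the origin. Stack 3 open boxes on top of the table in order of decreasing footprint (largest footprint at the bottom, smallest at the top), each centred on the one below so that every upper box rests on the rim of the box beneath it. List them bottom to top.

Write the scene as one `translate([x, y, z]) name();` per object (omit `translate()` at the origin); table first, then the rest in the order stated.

table();
translate([709, 99, 754]) open_box();
translate([712, 104, 911]) open_box_2();
translate([720, 113, 982]) open_box_3();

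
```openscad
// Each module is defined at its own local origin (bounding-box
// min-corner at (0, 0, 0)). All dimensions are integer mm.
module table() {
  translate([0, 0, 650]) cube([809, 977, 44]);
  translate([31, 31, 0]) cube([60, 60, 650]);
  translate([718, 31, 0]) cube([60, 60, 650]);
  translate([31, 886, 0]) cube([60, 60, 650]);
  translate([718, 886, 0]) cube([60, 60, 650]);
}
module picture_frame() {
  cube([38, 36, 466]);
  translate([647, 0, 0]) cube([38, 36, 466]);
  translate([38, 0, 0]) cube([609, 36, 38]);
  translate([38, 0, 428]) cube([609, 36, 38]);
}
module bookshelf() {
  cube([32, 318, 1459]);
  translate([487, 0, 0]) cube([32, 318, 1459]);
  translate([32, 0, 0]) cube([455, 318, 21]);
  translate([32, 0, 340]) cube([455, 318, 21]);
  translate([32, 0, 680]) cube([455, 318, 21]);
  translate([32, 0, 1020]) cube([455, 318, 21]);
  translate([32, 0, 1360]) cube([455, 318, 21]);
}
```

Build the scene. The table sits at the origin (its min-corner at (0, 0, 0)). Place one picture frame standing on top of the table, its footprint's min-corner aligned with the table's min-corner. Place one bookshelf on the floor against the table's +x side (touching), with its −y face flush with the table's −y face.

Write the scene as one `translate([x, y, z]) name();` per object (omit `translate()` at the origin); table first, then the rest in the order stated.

table();
translate([0, 0, 694]) picture_frame();
translate([809, 0, 0]) bookshelf();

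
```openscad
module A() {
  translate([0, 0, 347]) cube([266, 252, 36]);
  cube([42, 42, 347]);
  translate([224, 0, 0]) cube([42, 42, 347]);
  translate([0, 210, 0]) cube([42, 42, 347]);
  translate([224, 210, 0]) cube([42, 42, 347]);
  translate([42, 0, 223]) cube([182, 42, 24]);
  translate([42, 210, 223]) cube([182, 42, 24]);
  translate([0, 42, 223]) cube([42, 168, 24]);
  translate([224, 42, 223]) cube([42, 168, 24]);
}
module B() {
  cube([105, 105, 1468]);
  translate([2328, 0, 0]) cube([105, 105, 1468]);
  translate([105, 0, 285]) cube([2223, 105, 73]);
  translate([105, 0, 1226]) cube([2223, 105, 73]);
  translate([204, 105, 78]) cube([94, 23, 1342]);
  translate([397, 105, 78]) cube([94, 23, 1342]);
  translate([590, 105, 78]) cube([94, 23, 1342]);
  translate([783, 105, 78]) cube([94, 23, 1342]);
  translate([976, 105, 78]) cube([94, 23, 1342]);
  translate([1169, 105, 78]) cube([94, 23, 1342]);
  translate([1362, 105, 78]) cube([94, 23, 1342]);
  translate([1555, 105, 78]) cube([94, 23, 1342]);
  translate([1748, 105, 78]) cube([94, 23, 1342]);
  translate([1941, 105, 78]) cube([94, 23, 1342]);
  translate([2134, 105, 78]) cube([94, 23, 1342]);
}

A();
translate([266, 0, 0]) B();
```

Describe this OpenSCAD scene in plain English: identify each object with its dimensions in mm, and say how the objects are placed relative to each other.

A is a simple wooden stool: a rectangular seat 266 mm (x) by 252 mm (y), 36 mm thick, top face at z = 383 mm, on four square legs, each 42×42 mm in cross-section. The legs rest on z = 0, each flush with a corner of the seat. Four stretchers, 42 mm wide and 24 mm tall, connect adjacent legs with their undersides at z = 223 mm, each running between the inner faces of the legs it joins and aligned with the legs' outer faces on the other axis.

B is a fence section. Two 105×105 mm posts, 1468 mm tall, stand on the floor with a clear span of 2223 mm between their inner faces. Two horizontal rails of 105×73 mm section span the gap between the posts with their undersides at z = 285 mm and z = 1226 mm, flush with the posts' −y face. 11 pickets, each 94 mm wide, 23 mm thick and 1342 mm tall, are fixed to the +y face of the rails with their bottoms at z = 78 mm, evenly spaced across the span with equal gaps (rounded down to the nearest mm) at the −x end and between each pair — any rounding remainder accumulates at the +x end.

The fence section is against the stool's +x side, with their −y faces flush.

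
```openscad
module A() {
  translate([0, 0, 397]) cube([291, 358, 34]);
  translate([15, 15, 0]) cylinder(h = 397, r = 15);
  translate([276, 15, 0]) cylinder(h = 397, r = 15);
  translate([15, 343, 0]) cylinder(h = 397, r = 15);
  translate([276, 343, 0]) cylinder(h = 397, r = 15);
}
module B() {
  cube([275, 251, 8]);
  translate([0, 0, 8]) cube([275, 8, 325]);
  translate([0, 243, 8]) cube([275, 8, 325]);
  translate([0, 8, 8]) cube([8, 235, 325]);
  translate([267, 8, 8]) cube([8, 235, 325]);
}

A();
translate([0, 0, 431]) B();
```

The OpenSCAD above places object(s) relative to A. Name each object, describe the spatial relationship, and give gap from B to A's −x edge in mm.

The open box's min-x is at 0; the stool's min-x is 0; gap = 0 mm.

A is a stool. B is an open box. The open box is on top of the stool. The gap from the open box to the stool's −x edge is 0 mm.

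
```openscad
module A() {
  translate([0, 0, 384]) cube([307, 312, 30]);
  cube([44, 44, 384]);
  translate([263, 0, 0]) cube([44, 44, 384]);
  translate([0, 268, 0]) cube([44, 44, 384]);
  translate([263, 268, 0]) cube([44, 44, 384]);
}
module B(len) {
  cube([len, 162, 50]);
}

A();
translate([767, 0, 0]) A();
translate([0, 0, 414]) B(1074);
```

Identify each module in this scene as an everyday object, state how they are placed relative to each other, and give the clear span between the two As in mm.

Second stool starts at x = 767; first ends at x = 307; clear span = 767 − 307 = 460 mm.

A is a stool. B is a beam. A beam spans the tops of two stools. The clear span between the two stools is 460 mm.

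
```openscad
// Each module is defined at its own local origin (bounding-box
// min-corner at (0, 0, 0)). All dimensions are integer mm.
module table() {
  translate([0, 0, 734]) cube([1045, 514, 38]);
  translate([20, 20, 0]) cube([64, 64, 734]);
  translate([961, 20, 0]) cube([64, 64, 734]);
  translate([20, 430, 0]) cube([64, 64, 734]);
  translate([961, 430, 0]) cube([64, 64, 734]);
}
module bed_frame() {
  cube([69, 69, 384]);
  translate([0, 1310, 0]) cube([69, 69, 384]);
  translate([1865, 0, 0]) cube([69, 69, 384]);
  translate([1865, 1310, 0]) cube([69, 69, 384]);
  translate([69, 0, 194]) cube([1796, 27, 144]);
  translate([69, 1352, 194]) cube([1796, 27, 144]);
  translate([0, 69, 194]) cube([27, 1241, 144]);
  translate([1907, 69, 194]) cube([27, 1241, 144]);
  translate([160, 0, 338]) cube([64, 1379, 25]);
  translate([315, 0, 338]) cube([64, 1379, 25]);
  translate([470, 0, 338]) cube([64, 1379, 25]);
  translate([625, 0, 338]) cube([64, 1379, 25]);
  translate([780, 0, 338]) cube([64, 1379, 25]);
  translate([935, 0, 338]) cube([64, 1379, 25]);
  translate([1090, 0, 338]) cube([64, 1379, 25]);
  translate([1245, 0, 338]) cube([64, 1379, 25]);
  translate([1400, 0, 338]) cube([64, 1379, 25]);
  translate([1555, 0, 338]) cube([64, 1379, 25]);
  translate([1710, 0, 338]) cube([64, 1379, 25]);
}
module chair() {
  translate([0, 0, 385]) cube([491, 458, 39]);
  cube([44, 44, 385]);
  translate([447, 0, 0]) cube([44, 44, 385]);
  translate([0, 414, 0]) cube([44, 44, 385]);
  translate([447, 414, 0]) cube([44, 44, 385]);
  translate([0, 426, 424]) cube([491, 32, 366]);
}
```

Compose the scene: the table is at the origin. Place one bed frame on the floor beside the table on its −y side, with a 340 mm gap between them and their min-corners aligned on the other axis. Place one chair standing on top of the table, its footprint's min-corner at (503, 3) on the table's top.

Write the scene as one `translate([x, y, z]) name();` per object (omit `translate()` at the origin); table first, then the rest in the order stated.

table();
translate([0, -1719, 0]) bed_frame();
translate([503, 3, 772]) chair();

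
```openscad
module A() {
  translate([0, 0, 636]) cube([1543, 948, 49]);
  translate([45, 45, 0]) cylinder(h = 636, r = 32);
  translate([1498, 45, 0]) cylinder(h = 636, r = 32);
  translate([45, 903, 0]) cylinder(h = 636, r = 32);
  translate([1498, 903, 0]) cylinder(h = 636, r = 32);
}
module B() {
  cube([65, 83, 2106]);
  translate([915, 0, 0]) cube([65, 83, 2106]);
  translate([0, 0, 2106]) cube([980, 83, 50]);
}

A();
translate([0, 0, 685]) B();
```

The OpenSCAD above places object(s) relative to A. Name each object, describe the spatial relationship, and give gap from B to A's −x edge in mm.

A is a table. B is a door frame. The door frame is on top of the table. The gap from the door frame to the table's −x edge is 0 mm.

The door frame's min-x is at 0; the table's min-x is 0; gap = 0 mm.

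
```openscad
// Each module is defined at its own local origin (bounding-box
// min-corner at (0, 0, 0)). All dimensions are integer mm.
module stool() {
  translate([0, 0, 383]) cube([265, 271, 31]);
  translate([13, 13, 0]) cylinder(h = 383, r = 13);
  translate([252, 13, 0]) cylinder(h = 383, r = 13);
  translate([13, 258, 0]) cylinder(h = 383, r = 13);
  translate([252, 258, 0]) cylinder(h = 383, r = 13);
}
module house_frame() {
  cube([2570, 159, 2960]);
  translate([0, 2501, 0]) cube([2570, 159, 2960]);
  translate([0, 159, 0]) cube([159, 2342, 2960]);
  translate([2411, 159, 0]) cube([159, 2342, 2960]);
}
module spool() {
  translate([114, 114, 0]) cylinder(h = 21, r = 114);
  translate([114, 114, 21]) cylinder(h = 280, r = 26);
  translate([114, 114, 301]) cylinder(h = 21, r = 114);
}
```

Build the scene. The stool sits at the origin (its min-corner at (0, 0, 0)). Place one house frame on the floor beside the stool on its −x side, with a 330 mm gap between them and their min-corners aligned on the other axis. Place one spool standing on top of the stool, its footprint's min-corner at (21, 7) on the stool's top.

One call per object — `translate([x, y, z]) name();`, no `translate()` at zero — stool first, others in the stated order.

stool();
translate([-2900, 0, 0]) house_frame();
translate([21, 7, 414]) spool();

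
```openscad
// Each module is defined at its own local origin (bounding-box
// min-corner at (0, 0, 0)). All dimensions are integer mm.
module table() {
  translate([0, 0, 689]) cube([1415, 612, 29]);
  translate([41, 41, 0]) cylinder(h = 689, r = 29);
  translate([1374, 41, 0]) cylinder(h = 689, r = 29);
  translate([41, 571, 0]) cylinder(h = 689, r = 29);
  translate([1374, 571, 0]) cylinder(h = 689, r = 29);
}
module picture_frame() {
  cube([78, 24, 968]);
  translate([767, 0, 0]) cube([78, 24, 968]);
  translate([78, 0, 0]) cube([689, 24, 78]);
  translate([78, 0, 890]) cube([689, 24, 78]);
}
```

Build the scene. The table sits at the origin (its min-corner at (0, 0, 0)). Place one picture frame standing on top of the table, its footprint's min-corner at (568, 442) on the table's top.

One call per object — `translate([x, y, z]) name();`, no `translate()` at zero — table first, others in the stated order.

table();
translate([568, 442, 718]) picture_frame();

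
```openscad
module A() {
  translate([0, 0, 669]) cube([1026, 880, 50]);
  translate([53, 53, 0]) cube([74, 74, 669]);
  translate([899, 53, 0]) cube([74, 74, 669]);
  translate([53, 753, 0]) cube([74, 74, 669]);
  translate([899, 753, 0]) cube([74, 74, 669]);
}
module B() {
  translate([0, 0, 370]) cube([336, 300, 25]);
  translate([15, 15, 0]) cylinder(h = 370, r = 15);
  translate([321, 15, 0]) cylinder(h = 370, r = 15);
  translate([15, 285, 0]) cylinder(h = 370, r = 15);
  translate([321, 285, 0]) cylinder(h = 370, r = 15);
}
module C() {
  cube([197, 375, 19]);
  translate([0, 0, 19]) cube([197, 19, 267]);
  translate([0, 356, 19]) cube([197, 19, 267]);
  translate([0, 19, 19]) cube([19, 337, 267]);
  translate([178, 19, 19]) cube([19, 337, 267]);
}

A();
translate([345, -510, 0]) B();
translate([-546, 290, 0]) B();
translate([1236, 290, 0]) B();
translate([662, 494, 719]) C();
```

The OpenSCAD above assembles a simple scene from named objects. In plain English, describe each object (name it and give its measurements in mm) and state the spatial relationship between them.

A is a table: top 1026 mm (x) × 880 mm (y), 50 mm thick, upper face at z = 719 mm, on four 74×74 mm square legs, each inset 53 mm from the nearest pair of top edges, running from z = 0 to the bottom of the top.

B is a simple wooden stool: a rectangular seat 336 mm (x) by 300 mm (y), 25 mm thick, top face at z = 395 mm, on four round legs, each 30 mm in diameter. The legs rest on z = 0, each leg's axis is inset half a diameter from the nearest pair of seat edges (so the leg's bounding box is flush with the corner).

C is an open storage box with external size 197×375×286 mm and wall thickness 19 mm (the base is also 19 mm thick). The base covers the whole footprint; the four walls stand on the base, with the y-facing walls full-width and the x-facing walls fitting between their inner faces.

Three stools sit around the table at the −y, −x, +x sides. The open box is on top of the table.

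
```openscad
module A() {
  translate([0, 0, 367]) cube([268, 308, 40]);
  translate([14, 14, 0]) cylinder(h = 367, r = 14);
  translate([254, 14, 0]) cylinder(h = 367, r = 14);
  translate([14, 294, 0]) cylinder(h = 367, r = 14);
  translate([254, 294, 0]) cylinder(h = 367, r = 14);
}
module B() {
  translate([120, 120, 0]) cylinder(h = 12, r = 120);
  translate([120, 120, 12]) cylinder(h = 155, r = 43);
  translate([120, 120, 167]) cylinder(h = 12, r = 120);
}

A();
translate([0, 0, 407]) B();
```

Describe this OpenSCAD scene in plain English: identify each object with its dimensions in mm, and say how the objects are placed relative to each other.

A is a simple wooden stool: a rectangular seat 268 mm (x) by 308 mm (y), 40 mm thick, top face at z = 407 mm, on four round legs, each 28 mm in diameter. The legs rest on z = 0, each leg's axis is inset half a diameter from the nearest pair of seat edges (so the leg's bounding box is flush with the corner).

B is a spool: two coaxial disc flanges of radius 120 mm and thickness 12 mm, joined by a core cylinder of radius 43 mm and height 155 mm. The lower flange rests on z = 0 and the three cylinders share a vertical axis.

The spool is on top of the stool.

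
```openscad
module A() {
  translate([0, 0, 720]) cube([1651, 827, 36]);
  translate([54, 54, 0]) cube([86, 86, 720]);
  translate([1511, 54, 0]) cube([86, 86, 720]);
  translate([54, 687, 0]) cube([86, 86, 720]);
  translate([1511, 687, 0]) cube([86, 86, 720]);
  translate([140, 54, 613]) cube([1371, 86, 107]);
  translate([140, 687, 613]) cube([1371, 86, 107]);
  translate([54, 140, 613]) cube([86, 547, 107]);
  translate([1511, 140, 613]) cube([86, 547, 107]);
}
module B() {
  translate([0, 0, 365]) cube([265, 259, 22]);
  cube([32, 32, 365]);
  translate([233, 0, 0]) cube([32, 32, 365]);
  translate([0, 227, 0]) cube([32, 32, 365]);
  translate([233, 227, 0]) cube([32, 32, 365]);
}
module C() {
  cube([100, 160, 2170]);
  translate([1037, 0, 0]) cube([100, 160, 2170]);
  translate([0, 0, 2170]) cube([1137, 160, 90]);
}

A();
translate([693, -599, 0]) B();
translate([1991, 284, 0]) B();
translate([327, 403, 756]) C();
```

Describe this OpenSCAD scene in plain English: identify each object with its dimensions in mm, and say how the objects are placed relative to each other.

A is a table: top 1651 mm (x) × 827 mm (y), 36 mm thick, upper face at z = 756 mm, on four 86×86 mm square legs, each inset 54 mm from the nearest pair of top edges, running from z = 0 to the bottom of the top. Four apron rails, 86 mm thick and 107 mm tall, run between adjacent legs with their top edges flush with the underside of the top and their outer faces flush with the legs' outer faces.

B is a four-legged stool. The seat is 265×259 mm, 22 mm thick, top at z = 387 mm. It stands on four square legs, each 32×32 mm in cross-section, from z = 0 to the seat underside, each flush with a corner of the seat.

C is a door frame. The clear opening is 937 mm wide and 2170 mm high. Two 100 mm wide jambs, 160 mm deep, stand either side of the opening from the floor to the top of the opening. A 90 mm thick head sits across the top of both jambs, spanning the full outside width of the frame.

Two stools sit around the table at the −y, +x sides. The door frame is on top of the table.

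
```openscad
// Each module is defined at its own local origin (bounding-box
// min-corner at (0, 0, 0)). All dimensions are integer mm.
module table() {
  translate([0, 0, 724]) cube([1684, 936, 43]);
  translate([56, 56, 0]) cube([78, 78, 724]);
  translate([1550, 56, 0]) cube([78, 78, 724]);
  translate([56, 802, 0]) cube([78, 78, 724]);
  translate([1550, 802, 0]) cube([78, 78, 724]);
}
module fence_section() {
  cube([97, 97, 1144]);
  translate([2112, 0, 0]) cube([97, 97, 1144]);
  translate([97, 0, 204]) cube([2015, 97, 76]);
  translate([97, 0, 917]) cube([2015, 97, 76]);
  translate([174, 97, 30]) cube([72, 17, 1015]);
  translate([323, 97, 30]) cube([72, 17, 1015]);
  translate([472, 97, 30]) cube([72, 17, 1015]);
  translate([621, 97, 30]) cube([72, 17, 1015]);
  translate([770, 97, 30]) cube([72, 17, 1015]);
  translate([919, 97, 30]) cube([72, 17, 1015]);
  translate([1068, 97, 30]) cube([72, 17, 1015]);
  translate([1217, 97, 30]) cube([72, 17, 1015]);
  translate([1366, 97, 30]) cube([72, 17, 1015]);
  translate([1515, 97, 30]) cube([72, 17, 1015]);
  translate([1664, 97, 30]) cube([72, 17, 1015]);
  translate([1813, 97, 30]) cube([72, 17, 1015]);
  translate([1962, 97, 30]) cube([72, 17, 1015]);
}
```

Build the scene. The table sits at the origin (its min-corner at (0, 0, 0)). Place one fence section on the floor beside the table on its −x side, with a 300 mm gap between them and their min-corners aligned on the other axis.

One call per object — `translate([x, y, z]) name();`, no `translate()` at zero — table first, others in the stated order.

table();
translate([-2509, 0, 0]) fence_section();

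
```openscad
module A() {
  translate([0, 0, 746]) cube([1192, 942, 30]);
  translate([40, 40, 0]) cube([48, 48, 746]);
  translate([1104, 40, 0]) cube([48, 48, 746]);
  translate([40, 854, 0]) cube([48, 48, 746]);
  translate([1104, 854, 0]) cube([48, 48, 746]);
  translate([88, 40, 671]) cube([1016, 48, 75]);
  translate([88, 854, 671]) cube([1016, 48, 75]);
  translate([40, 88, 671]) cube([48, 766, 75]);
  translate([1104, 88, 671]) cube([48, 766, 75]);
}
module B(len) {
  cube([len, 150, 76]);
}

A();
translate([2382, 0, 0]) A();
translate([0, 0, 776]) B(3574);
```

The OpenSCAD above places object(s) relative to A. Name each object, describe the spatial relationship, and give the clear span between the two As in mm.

Second table starts at x = 2382; first ends at x = 1192; clear span = 2382 − 1192 = 1190 mm.

A is a table. B is a beam. A beam spans the tops of two tables. The clear span between the two tables is 1190 mm.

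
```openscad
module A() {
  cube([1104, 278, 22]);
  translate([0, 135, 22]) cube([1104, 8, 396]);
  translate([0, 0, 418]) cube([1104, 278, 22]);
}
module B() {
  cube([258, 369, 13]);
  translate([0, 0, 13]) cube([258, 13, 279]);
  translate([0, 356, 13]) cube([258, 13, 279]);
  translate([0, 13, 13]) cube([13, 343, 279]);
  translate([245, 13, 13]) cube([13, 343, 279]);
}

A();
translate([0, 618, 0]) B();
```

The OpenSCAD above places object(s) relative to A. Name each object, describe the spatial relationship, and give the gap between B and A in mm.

The open box's nearest face is 340 mm from the I-beam's +y face.

A is an I-beam. B is an open box. The open box is on the floor beside the I-beam on its +y side. The gap between the open box and the I-beam is 340 mm.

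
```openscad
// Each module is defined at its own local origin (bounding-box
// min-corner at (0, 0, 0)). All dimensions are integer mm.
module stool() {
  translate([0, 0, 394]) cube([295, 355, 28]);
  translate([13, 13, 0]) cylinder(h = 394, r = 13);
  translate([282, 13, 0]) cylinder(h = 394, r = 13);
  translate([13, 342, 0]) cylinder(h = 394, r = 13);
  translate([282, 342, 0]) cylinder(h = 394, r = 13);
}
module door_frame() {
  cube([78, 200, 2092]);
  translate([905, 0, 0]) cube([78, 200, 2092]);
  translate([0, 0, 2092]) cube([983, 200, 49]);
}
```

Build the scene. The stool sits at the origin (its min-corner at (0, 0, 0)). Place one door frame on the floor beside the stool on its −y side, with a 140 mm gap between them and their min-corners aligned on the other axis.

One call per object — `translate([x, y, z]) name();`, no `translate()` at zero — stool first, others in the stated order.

stool();
translate([0, -340, 0]) door_frame();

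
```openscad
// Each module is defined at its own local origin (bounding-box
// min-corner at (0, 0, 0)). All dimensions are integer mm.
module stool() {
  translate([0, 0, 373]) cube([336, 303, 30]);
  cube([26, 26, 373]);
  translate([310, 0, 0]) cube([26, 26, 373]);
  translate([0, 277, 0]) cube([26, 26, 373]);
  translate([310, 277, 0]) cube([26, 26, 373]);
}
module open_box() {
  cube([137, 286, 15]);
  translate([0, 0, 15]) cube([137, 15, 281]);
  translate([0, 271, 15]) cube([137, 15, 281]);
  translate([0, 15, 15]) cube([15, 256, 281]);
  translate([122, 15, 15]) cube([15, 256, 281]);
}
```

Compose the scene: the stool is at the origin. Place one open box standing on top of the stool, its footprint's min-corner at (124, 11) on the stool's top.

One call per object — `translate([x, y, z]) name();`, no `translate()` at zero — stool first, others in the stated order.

stool();
translate([124, 11, 403]) open_box();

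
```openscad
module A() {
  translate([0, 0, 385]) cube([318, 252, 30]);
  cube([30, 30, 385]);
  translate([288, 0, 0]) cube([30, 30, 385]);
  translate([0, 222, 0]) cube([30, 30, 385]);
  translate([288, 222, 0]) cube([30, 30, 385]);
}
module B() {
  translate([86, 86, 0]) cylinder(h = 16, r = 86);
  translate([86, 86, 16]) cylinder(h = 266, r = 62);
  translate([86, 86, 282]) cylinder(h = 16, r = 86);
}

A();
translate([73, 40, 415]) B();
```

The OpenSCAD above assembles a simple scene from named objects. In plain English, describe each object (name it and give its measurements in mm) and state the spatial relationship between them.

A is a four-legged stool. The seat is a 318×252×30 mm slab whose top surface is at z = 415 mm; four square legs, each 30×30 mm in cross-section, run from the floor (z = 0) to the underside of the seat, each flush with a corner of the seat.

B is a spool: two coaxial disc flanges of radius 86 mm and thickness 16 mm, joined by a core cylinder of radius 62 mm and height 266 mm. The lower flange rests on z = 0 and the three cylinders share a vertical axis.

The spool is on top of the stool, centred.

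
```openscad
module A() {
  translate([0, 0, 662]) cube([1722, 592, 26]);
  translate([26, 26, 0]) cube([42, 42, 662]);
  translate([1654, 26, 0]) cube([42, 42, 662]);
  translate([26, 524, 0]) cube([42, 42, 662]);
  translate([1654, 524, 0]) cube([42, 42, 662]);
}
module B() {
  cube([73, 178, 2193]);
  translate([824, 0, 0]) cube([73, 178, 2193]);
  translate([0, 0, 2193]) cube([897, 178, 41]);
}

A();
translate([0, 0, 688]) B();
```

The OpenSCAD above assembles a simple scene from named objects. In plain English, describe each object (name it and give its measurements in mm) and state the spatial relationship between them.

A is a table: top 1722 mm (x) × 592 mm (y), 26 mm thick, upper face at z = 688 mm, on four 42×42 mm square legs, each inset 26 mm from the nearest pair of top edges, running from z = 0 to the bottom of the top.

B is a rectangular door frame: two vertical jambs of 73×178 mm section, 2193 mm tall, with a clear opening 751 mm wide between their inner faces. A header 41 mm tall and 178 mm deep lies on top of the jambs and spans the full outside width.

The door frame is on top of the table.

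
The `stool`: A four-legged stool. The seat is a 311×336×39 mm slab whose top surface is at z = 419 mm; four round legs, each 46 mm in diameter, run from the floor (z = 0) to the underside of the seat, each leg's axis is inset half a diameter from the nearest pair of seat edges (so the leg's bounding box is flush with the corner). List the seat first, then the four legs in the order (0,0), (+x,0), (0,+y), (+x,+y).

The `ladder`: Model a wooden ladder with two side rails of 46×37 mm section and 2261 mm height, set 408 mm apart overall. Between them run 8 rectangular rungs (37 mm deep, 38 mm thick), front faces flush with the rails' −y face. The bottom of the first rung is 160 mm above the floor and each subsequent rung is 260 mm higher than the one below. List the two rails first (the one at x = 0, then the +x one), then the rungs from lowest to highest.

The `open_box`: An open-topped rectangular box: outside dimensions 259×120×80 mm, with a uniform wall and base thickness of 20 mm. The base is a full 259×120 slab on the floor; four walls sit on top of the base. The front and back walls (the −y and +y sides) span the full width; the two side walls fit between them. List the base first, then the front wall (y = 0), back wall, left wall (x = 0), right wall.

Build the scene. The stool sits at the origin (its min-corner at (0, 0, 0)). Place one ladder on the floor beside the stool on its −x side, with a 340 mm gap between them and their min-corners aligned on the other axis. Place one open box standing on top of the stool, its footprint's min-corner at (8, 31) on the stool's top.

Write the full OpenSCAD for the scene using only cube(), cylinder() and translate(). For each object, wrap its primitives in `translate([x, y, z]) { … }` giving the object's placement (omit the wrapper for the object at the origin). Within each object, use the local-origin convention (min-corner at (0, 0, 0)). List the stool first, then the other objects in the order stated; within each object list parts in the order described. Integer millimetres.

translate([0, 0, 380]) cube([311, 336, 39]);
translate([23, 23, 0]) cylinder(h = 380, r = 23);
translate([288, 23, 0]) cylinder(h = 380, r = 23);
translate([23, 313, 0]) cylinder(h = 380, r = 23);
translate([288, 313, 0]) cylinder(h = 380, r = 23);
translate([-748, 0, 0]) {
  cube([46, 37, 2261]);
  translate([362, 0, 0]) cube([46, 37, 2261]);
  translate([46, 0, 160]) cube([316, 37, 38]);
  translate([46, 0, 420]) cube([316, 37, 38]);
  translate([46, 0, 680]) cube([316, 37, 38]);
  translate([46, 0, 940]) cube([316, 37, 38]);
  translate([46, 0, 1200]) cube([316, 37, 38]);
  translate([46, 0, 1460]) cube([316, 37, 38]);
  translate([46, 0, 1720]) cube([316, 37, 38]);
  translate([46, 0, 1980]) cube([316, 37, 38]);
}
translate([8, 31, 419]) {
  cube([259, 120, 20]);
  translate([0, 0, 20]) cube([259, 20, 60]);
  translate([0, 100, 20]) cube([259, 20, 60]);
  translate([0, 20, 20]) cube([20, 80, 60]);
  translate([239, 20, 20]) cube([20, 80, 60]);
}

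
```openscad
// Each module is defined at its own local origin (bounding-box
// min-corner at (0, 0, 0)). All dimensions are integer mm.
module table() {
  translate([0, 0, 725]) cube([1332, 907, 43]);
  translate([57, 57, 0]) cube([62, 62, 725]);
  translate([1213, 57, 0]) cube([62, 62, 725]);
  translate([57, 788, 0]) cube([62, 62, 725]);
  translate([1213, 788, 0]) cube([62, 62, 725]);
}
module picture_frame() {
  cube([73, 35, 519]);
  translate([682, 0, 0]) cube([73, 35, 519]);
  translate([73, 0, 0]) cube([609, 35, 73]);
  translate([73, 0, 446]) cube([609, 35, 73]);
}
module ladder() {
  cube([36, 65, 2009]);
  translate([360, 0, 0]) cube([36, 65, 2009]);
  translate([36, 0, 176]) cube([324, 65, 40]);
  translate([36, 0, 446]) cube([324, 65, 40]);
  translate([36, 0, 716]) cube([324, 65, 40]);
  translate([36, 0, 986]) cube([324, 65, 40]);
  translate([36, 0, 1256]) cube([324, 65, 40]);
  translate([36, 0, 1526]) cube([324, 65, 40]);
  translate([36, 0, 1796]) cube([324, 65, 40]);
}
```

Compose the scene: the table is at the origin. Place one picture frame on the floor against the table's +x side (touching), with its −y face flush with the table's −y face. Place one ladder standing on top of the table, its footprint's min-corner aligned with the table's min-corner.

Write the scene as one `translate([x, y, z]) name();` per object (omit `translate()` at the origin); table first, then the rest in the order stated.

table();
translate([1332, 0, 0]) picture_frame();
translate([0, 0, 768]) ladder();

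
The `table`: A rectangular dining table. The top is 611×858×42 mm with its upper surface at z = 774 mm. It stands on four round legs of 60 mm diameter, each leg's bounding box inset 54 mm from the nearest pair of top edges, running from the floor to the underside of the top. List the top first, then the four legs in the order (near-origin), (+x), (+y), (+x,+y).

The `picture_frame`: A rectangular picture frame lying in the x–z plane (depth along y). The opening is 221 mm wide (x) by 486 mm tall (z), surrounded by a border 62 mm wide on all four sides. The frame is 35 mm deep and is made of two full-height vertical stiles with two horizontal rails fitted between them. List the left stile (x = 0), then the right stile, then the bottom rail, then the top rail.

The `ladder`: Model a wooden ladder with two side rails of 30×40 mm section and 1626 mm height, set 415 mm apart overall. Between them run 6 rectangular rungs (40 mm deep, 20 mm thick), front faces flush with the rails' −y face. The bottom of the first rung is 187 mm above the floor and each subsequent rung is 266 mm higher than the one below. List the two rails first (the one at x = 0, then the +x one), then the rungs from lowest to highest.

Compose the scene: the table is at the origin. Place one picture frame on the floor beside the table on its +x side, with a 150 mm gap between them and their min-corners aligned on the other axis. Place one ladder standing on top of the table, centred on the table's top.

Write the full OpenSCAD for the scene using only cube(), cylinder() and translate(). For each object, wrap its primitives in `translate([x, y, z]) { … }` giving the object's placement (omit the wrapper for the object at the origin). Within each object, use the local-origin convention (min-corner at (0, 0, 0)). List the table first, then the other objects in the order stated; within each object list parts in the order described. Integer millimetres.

translate([0, 0, 732]) cube([611, 858, 42]);
translate([84, 84, 0]) cylinder(h = 732, r = 30);
translate([527, 84, 0]) cylinder(h = 732, r = 30);
translate([84, 774, 0]) cylinder(h = 732, r = 30);
translate([527, 774, 0]) cylinder(h = 732, r = 30);
translate([761, 0, 0]) {
  cube([62, 35, 610]);
  translate([283, 0, 0]) cube([62, 35, 610]);
  translate([62, 0, 0]) cube([221, 35, 62]);
  translate([62, 0, 548]) cube([221, 35, 62]);
}
translate([98, 409, 774]) {
  cube([30, 40, 1626]);
  translate([385, 0, 0]) cube([30, 40, 1626]);
  translate([30, 0, 187]) cube([355, 40, 20]);
  translate([30, 0, 453]) cube([355, 40, 20]);
  translate([30, 0, 719]) cube([355, 40, 20]);
  translate([30, 0, 985]) cube([355, 40, 20]);
  translate([30, 0, 1251]) cube([355, 40, 20]);
  translate([30, 0, 1517]) cube([355, 40, 20]);
}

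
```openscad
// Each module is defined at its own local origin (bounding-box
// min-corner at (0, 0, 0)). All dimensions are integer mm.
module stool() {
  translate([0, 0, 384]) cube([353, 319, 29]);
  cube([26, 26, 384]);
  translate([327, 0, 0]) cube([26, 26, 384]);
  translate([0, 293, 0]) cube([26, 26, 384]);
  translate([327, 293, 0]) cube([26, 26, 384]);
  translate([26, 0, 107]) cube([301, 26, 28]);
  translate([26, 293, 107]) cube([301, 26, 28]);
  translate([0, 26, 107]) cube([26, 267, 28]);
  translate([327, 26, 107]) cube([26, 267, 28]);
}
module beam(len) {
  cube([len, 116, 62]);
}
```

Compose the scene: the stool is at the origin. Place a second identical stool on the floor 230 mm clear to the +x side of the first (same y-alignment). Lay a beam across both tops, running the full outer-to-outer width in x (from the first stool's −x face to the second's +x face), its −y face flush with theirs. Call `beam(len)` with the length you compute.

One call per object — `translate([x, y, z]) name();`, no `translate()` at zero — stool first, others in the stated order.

stool();
translate([583, 0, 0]) stool();
translate([0, 0, 413]) beam(936);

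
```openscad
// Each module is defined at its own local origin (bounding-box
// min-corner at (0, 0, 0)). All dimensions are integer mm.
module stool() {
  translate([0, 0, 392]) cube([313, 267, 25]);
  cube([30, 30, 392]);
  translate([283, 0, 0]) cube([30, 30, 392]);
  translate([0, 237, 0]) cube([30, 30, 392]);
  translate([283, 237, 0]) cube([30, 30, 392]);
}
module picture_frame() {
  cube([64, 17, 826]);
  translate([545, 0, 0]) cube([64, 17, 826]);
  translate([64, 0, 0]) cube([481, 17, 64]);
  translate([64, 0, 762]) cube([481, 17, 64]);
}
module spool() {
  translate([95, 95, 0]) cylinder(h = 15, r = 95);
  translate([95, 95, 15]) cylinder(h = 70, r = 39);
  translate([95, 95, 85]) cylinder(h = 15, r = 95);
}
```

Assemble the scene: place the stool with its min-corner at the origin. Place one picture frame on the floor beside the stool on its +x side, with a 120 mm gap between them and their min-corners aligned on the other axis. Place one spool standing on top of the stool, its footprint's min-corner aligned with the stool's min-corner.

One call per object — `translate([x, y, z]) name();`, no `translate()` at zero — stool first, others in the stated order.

stool();
translate([433, 0, 0]) picture_frame();
translate([0, 0, 417]) spool();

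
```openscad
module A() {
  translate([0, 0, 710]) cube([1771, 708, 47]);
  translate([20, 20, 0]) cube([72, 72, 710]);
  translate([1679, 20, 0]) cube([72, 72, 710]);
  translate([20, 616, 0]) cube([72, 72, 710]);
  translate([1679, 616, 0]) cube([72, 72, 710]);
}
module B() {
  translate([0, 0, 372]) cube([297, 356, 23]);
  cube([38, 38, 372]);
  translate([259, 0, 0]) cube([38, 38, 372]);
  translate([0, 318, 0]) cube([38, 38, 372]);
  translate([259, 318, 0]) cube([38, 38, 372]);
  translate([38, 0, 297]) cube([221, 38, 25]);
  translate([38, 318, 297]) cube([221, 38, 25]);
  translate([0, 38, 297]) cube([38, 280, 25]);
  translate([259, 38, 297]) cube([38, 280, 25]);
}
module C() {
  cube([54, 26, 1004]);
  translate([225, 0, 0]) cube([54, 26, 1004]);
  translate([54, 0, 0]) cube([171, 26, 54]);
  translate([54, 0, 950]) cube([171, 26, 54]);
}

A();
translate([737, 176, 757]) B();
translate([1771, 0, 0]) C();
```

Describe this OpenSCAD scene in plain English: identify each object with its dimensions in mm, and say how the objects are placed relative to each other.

A is a table with a 1771×708 mm rectangular top, 47 mm thick, top surface at z = 757 mm, supported by four 72×72 mm square legs, each inset 20 mm from the nearest pair of top edges, running from the floor.

B is a four-legged stool. The seat is 297×356 mm, 23 mm thick, top at z = 395 mm. It stands on four square legs, each 38×38 mm in cross-section, from z = 0 to the seat underside, each flush with a corner of the seat. Four stretchers, 38 mm wide and 25 mm tall, connect adjacent legs with their undersides at z = 297 mm, each running between the inner faces of the legs it joins and aligned with the legs' outer faces on the other axis.

C is a rectangular picture frame lying in the x–z plane (depth along y). The opening is 171 mm wide (x) by 896 mm tall (z), surrounded by a border 54 mm wide on all four sides. The frame is 26 mm deep and is made of two full-height vertical stiles with two horizontal rails fitted between them.

The stool is on top of the table, centred. The picture frame is against the table's +x side, with their −y faces flush.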